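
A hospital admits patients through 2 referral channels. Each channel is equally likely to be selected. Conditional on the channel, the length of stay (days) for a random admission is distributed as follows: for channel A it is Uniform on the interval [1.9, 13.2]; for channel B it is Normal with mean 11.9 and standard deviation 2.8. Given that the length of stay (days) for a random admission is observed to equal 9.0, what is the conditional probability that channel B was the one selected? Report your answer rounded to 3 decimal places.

0.485

Likelihoods f(9.0 | ·): A: 0.0884956; B: 0.0833331.
Posterior ∝ prior × likelihood. Numerator for B: 0.5·0.0833331 = 0.0416665.
Normalizing constant: 0.5·0.0884956 + 0.5·0.0833331 = 0.0859143.
P(B | observation) = 0.0416665 / 0.0859143 = 0.484978.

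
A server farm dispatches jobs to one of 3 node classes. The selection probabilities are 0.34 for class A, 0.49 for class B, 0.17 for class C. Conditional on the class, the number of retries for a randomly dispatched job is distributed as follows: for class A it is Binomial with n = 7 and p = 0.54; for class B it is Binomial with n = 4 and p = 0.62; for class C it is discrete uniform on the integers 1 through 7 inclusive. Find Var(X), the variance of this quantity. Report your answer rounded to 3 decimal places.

2.210

Per component, A: μ=3.78, E[X²]=16.0272; B: μ=2.48, E[X²]=7.0928; C: μ=4, E[X²]=20.
E[X] = 0.34·3.78 + 0.49·2.48 + 0.17·4 = 3.1804.
E[X²] = 0.34·16.0272 + 0.49·7.0928 + 0.17·20 = 12.3247.
Var(X) = E[X²] − (E[X])² = 12.3247 − 10.1149 = 2.20978.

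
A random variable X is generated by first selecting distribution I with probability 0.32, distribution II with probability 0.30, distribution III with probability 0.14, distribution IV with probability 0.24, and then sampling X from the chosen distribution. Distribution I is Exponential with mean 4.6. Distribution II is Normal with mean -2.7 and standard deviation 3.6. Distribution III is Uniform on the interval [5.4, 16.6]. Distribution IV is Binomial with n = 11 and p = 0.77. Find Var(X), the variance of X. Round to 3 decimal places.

Per component, I: μ=4.6, E[X²]=42.32; II: μ=-2.7, E[X²]=20.25; III: μ=11, E[X²]=131.453; IV: μ=8.47, E[X²]=73.689.
E[X] = 0.32·4.6 + 0.3·-2.7 + 0.14·11 + 0.24·8.47 = 4.2348.
E[X²] = 0.32·42.32 + 0.3·20.25 + 0.14·131.453 + 0.24·73.689 = 55.7062.
Var(X) = E[X²] − (E[X])² = 55.7062 − 17.9335 = 37.7727.

37.773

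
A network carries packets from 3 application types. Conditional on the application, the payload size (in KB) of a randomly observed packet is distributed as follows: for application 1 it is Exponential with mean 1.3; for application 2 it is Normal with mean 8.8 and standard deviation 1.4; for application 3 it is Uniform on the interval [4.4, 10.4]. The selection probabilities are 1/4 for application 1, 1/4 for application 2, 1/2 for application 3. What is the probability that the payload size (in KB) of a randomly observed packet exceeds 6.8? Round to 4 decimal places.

0.5322

Conditional on each application, P(X > 6.8): 1: 0.00534941; 2: 0.923436; 3: 0.6.
By total probability, P(X > 6.8) = 0.25·0.00534941 + 0.25·0.923436 + 0.5·0.6 = 0.532196.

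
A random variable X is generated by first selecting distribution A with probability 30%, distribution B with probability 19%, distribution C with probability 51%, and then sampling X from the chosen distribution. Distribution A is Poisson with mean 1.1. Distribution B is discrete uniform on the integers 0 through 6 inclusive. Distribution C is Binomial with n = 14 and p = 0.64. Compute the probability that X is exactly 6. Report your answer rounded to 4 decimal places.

Conditional on each component, P(X = 6): A: 0.00081903; B: 0.142857; C: 0.0582177.
By total probability, P(X = 6) = 0.3·0.00081903 + 0.19·0.142857 + 0.51·0.0582177 = 0.0570796.

0.0571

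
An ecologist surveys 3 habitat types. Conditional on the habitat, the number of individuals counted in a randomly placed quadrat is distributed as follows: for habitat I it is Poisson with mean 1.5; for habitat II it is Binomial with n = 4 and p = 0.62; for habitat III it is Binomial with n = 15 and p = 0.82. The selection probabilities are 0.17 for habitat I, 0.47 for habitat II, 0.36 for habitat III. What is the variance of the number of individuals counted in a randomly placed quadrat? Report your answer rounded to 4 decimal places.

Per component, I: μ=1.5, E[X²]=3.75; II: μ=2.48, E[X²]=7.0928; III: μ=12.3, E[X²]=153.504.
E[X] = 0.17·1.5 + 0.47·2.48 + 0.36·12.3 = 5.8486.
E[X²] = 0.17·3.75 + 0.47·7.0928 + 0.36·153.504 = 59.2326.
Var(X) = E[X²] − (E[X])² = 59.2326 − 34.2061 = 25.0264.

25.0264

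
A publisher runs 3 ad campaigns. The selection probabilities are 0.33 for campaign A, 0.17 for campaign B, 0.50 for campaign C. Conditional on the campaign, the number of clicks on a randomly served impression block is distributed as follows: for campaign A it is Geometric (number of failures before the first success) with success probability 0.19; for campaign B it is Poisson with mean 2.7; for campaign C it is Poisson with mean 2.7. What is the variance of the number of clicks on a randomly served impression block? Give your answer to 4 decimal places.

9.7537

Per component, A: μ=4.26316, E[X²]=40.6122; B: μ=2.7, E[X²]=9.99; C: μ=2.7, E[X²]=9.99.
E[X] = 0.33·4.26316 + 0.17·2.7 + 0.5·2.7 = 3.21584.
E[X²] = 0.33·40.6122 + 0.17·9.99 + 0.5·9.99 = 20.0953.
Var(X) = E[X²] − (E[X])² = 20.0953 − 10.3416 = 9.75368.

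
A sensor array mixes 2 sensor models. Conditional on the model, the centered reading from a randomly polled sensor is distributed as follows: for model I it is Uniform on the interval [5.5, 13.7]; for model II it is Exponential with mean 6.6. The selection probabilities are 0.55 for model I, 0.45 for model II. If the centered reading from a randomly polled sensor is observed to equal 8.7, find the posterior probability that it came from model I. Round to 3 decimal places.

Likelihoods f(8.7 | ·): I: 0.121951; II: 0.0405487.
Posterior ∝ prior × likelihood. Numerator for I: 0.55·0.121951 = 0.0670732.
Normalizing constant: 0.55·0.121951 + 0.45·0.0405487 = 0.0853201.
P(I | observation) = 0.0670732 / 0.0853201 = 0.786136.

0.786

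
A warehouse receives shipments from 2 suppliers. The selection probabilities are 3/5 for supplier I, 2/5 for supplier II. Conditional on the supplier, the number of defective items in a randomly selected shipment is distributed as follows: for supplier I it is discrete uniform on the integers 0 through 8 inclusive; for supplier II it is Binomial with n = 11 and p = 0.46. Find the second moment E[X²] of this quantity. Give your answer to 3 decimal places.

For each component E[X²] = Var + (mean)², giving I: 22.6667; II: 28.336.
Overall E[X²] = 0.6·22.6667 + 0.4·28.336 = 24.9344.

24.934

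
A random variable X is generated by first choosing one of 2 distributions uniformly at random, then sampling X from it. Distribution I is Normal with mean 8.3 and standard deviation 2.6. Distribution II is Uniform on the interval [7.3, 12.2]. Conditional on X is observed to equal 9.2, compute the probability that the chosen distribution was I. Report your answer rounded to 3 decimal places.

0.415

Likelihoods f(9.2 | ·): I: 0.144517; II: 0.204082.
Posterior ∝ prior × likelihood. Numerator for I: 0.5·0.144517 = 0.0722583.
Normalizing constant: 0.5·0.144517 + 0.5·0.204082 = 0.174299.
P(I | observation) = 0.0722583 / 0.174299 = 0.414565.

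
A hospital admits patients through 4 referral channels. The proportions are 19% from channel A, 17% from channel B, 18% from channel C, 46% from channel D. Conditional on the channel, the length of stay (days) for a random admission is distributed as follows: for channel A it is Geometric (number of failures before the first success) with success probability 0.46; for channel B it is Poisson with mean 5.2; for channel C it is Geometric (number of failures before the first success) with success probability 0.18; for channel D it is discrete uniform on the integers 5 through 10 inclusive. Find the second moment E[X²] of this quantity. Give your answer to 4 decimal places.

41.7353

For each component E[X²] = Var + (mean)², giving A: 3.93006; B: 32.24; C: 46.0617; D: 59.1667.
Overall E[X²] = 0.19·3.93006 + 0.17·32.24 + 0.18·46.0617 + 0.46·59.1667 = 41.7353.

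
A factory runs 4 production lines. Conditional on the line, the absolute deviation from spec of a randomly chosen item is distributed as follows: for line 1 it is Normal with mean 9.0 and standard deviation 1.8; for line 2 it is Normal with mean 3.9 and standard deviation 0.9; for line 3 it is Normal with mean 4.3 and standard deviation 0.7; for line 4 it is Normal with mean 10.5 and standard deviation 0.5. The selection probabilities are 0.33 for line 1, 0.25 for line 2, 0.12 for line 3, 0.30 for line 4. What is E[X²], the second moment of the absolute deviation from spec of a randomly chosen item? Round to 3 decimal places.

67.232

For each component E[X²] = Var + (mean)², giving 1: 84.24; 2: 16.02; 3: 18.98; 4: 110.5.
Overall E[X²] = 0.33·84.24 + 0.25·16.02 + 0.12·18.98 + 0.3·110.5 = 67.2318.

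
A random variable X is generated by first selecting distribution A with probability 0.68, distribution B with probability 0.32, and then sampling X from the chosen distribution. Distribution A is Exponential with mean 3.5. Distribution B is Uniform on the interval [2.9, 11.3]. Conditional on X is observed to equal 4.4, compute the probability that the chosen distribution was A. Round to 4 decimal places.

0.5920

Likelihoods f(4.4 | ·): A: 0.0812759; B: 0.119048.
Posterior ∝ prior × likelihood. Numerator for A: 0.68·0.0812759 = 0.0552676.
Normalizing constant: 0.68·0.0812759 + 0.32·0.119048 = 0.0933628.
P(A | observation) = 0.0552676 / 0.0933628 = 0.591966.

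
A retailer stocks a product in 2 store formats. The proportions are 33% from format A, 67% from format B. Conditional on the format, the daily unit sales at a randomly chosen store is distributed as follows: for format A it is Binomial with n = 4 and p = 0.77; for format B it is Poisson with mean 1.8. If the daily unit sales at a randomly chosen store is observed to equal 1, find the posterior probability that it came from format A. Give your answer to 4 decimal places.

Likelihoods P(X=1 | ·): A: 0.0374744; B: 0.297538.
Posterior ∝ prior × likelihood. Numerator for A: 0.33·0.0374744 = 0.0123665.
Normalizing constant: 0.33·0.0374744 + 0.67·0.297538 = 0.211717.
P(A | observation) = 0.0123665 / 0.211717 = 0.0584107.

0.0584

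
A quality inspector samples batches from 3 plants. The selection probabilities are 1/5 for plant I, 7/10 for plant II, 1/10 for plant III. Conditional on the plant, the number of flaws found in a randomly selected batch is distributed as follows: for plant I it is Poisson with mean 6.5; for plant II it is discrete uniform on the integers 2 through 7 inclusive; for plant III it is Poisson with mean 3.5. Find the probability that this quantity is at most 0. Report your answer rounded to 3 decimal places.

0.003

Conditional on each plant, P(X ≤ 0): I: 0.00150344; II: 0; III: 0.0301974.
By total probability, P(X ≤ 0) = 0.2·0.00150344 + 0.7·0 + 0.1·0.0301974 = 0.00332043.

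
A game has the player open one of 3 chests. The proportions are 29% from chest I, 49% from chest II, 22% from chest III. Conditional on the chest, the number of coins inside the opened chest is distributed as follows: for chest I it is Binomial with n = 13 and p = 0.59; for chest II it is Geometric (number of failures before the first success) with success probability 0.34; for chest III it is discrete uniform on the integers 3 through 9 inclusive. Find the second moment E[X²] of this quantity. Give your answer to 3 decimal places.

For each component E[X²] = Var + (mean)², giving I: 61.9736; II: 9.47751; III: 40.
Overall E[X²] = 0.29·61.9736 + 0.49·9.47751 + 0.22·40 = 31.4163.

31.416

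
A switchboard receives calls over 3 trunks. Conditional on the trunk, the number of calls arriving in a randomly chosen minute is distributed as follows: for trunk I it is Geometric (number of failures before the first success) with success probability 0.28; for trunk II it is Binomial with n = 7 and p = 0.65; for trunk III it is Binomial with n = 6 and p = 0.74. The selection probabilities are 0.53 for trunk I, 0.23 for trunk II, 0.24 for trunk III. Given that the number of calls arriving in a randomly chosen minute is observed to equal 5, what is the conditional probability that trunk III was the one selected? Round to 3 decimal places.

0.460

Likelihoods P(X=5 | ·): I: 0.0541777; II: 0.298485; III: 0.346165.
Posterior ∝ prior × likelihood. Numerator for III: 0.24·0.346165 = 0.0830796.
Normalizing constant: 0.53·0.0541777 + 0.23·0.298485 + 0.24·0.346165 = 0.180445.
P(III | observation) = 0.0830796 / 0.180445 = 0.460414.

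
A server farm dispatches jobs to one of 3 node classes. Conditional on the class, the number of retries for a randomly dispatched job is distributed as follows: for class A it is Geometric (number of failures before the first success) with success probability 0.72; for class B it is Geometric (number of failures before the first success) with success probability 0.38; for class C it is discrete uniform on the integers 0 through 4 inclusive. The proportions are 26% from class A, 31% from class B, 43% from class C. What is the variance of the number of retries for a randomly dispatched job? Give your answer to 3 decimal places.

Per component, A: μ=0.388889, E[X²]=0.691358; B: μ=1.63158, E[X²]=6.95568; C: μ=2, E[X²]=6.
E[X] = 0.26·0.388889 + 0.31·1.63158 + 0.43·2 = 1.4669.
E[X²] = 0.26·0.691358 + 0.31·6.95568 + 0.43·6 = 4.91601.
Var(X) = E[X²] − (E[X])² = 4.91601 − 2.1518 = 2.76422.

2.764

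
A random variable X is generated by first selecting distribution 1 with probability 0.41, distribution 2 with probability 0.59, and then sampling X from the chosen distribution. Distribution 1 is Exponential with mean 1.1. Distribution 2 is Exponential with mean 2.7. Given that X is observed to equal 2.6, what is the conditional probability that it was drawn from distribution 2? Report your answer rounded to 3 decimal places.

Likelihoods f(2.6 | ·): 1: 0.085525; 2: 0.141393.
Posterior ∝ prior × likelihood. Numerator for 2: 0.59·0.141393 = 0.0834216.
Normalizing constant: 0.41·0.085525 + 0.59·0.141393 = 0.118487.
P(2 | observation) = 0.0834216 / 0.118487 = 0.704058.

0.704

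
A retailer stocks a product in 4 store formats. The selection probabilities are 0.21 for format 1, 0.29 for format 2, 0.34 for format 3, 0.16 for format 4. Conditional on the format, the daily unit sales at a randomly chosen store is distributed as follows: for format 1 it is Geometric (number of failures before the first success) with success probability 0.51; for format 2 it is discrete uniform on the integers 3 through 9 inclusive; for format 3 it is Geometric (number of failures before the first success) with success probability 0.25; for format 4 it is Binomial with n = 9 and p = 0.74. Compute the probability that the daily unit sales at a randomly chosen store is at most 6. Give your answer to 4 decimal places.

0.7373

Conditional on each format, P(X ≤ 6): 1: 0.993218; 2: 0.571429; 3: 0.866516; 4: 0.427334.
By total probability, P(X ≤ 6) = 0.21·0.993218 + 0.29·0.571429 + 0.34·0.866516 + 0.16·0.427334 = 0.737279.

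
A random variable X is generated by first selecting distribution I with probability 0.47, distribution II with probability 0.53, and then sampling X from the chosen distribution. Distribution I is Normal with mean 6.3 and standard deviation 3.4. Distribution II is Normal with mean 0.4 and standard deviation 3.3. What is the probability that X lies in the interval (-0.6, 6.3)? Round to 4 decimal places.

Conditional on each component, P(-0.6 < X < 6.3): I: 0.478792; II: 0.582169.
By total probability, P(-0.6 < X < 6.3) = 0.47·0.478792 + 0.53·0.582169 = 0.533582.

0.5336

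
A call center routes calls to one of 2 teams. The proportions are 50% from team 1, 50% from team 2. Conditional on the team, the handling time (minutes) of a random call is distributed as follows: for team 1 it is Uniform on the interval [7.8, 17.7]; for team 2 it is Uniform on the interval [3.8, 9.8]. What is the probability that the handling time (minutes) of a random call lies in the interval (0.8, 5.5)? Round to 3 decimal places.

Conditional on each team, P(0.8 < X < 5.5): 1: 0; 2: 0.283333.
By total probability, P(0.8 < X < 5.5) = 0.5·0 + 0.5·0.283333 = 0.141667.

0.142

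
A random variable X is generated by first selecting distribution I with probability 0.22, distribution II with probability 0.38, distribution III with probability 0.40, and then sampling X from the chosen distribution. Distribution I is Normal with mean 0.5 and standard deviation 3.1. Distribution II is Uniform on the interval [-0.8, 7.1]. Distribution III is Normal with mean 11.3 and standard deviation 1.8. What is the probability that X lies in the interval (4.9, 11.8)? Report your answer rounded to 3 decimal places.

Conditional on each component, P(4.9 < X < 11.8): I: 0.0777642; II: 0.278481; III: 0.60922.
By total probability, P(4.9 < X < 11.8) = 0.22·0.0777642 + 0.38·0.278481 + 0.4·0.60922 = 0.366619.

0.367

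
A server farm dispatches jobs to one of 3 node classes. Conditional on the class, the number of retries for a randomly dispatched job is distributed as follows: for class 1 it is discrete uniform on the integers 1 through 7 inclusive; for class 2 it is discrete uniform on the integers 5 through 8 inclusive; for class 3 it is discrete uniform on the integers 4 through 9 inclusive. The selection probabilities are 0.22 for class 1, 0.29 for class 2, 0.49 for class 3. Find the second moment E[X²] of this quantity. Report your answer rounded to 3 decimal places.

39.147

For each component E[X²] = Var + (mean)², giving 1: 20; 2: 43.5; 3: 45.1667.
Overall E[X²] = 0.22·20 + 0.29·43.5 + 0.49·45.1667 = 39.1467.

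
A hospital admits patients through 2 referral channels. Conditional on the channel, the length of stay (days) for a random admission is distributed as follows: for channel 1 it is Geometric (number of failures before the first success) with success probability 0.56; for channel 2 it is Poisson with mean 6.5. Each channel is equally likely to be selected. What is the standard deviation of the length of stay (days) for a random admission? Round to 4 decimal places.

Per component, 1: μ=0.785714, E[X²]=2.02041; 2: μ=6.5, E[X²]=48.75.
E[X] = 0.5·0.785714 + 0.5·6.5 = 3.64286.
E[X²] = 0.5·2.02041 + 0.5·48.75 = 25.3852.
Var(X) = E[X²] − (E[X])² = 25.3852 − 13.2704 = 12.1148.
SD(X) = √12.1148 = 3.48063.

3.4806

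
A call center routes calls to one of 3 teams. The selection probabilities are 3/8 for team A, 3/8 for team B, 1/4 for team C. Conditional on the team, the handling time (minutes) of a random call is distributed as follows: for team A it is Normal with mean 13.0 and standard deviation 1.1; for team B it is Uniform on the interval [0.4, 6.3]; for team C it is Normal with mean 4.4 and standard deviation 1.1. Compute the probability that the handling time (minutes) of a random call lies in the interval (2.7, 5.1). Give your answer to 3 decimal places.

Conditional on each team, P(2.7 < X < 5.1): A: 3.43947e-13; B: 0.40678; C: 0.676612.
By total probability, P(2.7 < X < 5.1) = 0.375·3.43947e-13 + 0.375·0.40678 + 0.25·0.676612 = 0.321695.

0.322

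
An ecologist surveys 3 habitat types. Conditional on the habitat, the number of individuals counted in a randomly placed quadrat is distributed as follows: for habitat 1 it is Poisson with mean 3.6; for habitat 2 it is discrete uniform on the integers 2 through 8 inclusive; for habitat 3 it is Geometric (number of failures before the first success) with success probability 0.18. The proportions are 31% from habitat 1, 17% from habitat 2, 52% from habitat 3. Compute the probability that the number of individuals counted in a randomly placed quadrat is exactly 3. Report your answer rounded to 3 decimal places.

Conditional on each habitat, P(X = 3): 1: 0.212469; 2: 0.142857; 3: 0.0992462.
By total probability, P(X = 3) = 0.31·0.212469 + 0.17·0.142857 + 0.52·0.0992462 = 0.141759.

0.142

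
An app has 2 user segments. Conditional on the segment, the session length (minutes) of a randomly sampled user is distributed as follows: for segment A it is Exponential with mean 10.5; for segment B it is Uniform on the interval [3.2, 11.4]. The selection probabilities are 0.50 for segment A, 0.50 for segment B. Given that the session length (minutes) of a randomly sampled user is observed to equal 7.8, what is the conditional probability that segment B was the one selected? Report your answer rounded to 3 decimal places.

0.729

Likelihoods f(7.8 | ·): A: 0.0453098; B: 0.121951.
Posterior ∝ prior × likelihood. Numerator for B: 0.5·0.121951 = 0.0609756.
Normalizing constant: 0.5·0.0453098 + 0.5·0.121951 = 0.0836305.
P(B | observation) = 0.0609756 / 0.0836305 = 0.729107.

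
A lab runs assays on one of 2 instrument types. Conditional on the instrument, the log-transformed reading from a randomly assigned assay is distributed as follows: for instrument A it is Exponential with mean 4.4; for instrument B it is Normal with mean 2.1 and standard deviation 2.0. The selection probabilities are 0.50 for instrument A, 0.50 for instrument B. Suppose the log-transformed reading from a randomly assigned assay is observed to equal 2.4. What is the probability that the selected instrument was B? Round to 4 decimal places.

Likelihoods f(2.4 | ·): A: 0.131722; B: 0.19724.
Posterior ∝ prior × likelihood. Numerator for B: 0.5·0.19724 = 0.0986198.
Normalizing constant: 0.5·0.131722 + 0.5·0.19724 = 0.164481.
P(B | observation) = 0.0986198 / 0.164481 = 0.599582.

0.5996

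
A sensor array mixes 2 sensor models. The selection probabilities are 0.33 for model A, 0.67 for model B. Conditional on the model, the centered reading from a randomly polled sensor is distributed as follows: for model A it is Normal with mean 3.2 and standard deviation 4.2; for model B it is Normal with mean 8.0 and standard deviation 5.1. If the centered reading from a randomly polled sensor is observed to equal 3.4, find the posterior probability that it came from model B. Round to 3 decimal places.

0.527

Likelihoods f(3.4 | ·): A: 0.0948786; B: 0.0520815.
Posterior ∝ prior × likelihood. Numerator for B: 0.67·0.0520815 = 0.0348946.
Normalizing constant: 0.33·0.0948786 + 0.67·0.0520815 = 0.0662045.
P(B | observation) = 0.0348946 / 0.0662045 = 0.527073.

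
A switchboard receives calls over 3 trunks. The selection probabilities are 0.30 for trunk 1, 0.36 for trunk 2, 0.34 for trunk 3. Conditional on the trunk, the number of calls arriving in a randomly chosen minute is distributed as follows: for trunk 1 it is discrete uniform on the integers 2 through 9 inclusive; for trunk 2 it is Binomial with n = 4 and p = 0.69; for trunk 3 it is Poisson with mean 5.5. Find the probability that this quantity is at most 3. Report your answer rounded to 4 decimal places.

0.4220

Conditional on each trunk, P(X ≤ 3): 1: 0.25; 2: 0.773329; 3: 0.201699.
By total probability, P(X ≤ 3) = 0.3·0.25 + 0.36·0.773329 + 0.34·0.201699 = 0.421976.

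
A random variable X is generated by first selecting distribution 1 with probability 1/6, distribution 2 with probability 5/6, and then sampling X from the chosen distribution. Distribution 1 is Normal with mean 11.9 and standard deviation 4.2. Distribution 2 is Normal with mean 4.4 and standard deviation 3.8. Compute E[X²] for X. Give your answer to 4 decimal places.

54.7083

For each component E[X²] = Var + (mean)², giving 1: 159.25; 2: 33.8.
Overall E[X²] = 0.166667·159.25 + 0.833333·33.8 = 54.7083.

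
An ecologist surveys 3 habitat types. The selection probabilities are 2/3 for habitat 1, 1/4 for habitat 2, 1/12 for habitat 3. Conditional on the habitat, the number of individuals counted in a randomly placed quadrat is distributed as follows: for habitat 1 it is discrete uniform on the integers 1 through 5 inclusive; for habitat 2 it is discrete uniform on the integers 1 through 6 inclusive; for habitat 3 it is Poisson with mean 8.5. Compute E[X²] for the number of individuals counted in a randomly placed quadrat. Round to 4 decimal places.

For each component E[X²] = Var + (mean)², giving 1: 11; 2: 15.1667; 3: 80.75.
Overall E[X²] = 0.666667·11 + 0.25·15.1667 + 0.0833333·80.75 = 17.8542.

17.8542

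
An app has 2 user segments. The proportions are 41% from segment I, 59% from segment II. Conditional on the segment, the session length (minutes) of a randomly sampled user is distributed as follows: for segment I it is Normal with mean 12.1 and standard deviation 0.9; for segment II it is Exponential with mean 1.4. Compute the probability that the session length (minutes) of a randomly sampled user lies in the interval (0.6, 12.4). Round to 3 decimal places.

Conditional on each segment, P(0.6 < X < 12.4): I: 0.630559; II: 0.651297.
By total probability, P(0.6 < X < 12.4) = 0.41·0.630559 + 0.59·0.651297 = 0.642794.

0.643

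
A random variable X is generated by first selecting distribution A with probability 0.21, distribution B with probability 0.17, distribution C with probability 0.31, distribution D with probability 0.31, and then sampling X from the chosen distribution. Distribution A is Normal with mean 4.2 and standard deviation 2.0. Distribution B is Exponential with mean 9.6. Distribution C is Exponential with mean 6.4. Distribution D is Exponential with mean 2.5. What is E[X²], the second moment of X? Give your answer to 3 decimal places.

65.149

For each component E[X²] = Var + (mean)², giving A: 21.64; B: 184.32; C: 81.92; D: 12.5.
Overall E[X²] = 0.21·21.64 + 0.17·184.32 + 0.31·81.92 + 0.31·12.5 = 65.149.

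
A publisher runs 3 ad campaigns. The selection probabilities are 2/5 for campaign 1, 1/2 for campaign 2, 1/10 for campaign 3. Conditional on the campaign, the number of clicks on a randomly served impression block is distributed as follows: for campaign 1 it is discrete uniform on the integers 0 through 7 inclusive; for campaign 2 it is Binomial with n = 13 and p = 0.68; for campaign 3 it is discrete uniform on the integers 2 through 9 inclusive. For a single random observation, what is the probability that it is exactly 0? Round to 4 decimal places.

0.0500

Conditional on each campaign, P(X = 0): 1: 0.125; 2: 3.68935e-07; 3: 0.
By total probability, P(X = 0) = 0.4·0.125 + 0.5·3.68935e-07 + 0.1·0 = 0.0500002.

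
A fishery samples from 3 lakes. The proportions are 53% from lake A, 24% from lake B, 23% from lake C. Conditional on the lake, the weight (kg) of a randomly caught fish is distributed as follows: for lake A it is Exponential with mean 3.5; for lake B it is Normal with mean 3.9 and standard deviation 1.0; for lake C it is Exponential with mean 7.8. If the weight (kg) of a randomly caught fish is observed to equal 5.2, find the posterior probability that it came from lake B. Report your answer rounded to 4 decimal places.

Likelihoods f(5.2 | ·): A: 0.0646687; B: 0.171369; C: 0.0658227.
Posterior ∝ prior × likelihood. Numerator for B: 0.24·0.171369 = 0.0411285.
Normalizing constant: 0.53·0.0646687 + 0.24·0.171369 + 0.23·0.0658227 = 0.0905421.
P(B | observation) = 0.0411285 / 0.0905421 = 0.454247.

0.4542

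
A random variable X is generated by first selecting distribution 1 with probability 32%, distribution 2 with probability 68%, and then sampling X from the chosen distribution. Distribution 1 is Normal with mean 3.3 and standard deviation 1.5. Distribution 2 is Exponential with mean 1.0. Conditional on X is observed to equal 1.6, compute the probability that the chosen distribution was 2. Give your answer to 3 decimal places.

0.754

Likelihoods f(1.6 | ·): 1: 0.139928; 2: 0.201897.
Posterior ∝ prior × likelihood. Numerator for 2: 0.68·0.201897 = 0.13729.
Normalizing constant: 0.32·0.139928 + 0.68·0.201897 = 0.182067.
P(2 | observation) = 0.13729 / 0.182067 = 0.754062.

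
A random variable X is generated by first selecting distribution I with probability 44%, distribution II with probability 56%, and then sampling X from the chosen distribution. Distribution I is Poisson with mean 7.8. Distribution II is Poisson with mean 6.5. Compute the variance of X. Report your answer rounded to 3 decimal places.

Per component, I: μ=7.8, E[X²]=68.64; II: μ=6.5, E[X²]=48.75.
E[X] = 0.44·7.8 + 0.56·6.5 = 7.072.
E[X²] = 0.44·68.64 + 0.56·48.75 = 57.5016.
Var(X) = E[X²] − (E[X])² = 57.5016 − 50.0132 = 7.48842.

7.488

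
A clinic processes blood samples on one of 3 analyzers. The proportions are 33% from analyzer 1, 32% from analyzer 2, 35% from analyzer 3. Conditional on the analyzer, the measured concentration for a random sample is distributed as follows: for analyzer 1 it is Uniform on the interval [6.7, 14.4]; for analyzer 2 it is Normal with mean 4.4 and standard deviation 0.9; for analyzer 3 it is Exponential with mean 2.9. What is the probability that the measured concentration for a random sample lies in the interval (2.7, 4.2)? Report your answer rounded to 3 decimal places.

Conditional on each analyzer, P(2.7 < X < 4.2): 1: 0; 2: 0.382617; 3: 0.159171.
By total probability, P(2.7 < X < 4.2) = 0.33·0 + 0.32·0.382617 + 0.35·0.159171 = 0.178147.

0.178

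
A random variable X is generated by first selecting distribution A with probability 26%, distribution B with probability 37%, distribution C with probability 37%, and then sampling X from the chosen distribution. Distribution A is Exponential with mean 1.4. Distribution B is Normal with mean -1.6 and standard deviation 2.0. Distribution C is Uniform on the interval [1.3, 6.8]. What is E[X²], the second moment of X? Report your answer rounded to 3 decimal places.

10.448

For each component E[X²] = Var + (mean)², giving A: 3.92; B: 6.56; C: 18.9233.
Overall E[X²] = 0.26·3.92 + 0.37·6.56 + 0.37·18.9233 = 10.448.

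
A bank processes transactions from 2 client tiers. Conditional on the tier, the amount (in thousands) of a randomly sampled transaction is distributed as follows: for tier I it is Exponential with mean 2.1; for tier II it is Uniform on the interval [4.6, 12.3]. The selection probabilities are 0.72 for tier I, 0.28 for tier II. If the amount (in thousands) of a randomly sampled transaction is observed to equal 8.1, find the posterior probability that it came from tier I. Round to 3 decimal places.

Likelihoods f(8.1 | ·): I: 0.0100611; II: 0.12987.
Posterior ∝ prior × likelihood. Numerator for I: 0.72·0.0100611 = 0.00724398.
Normalizing constant: 0.72·0.0100611 + 0.28·0.12987 = 0.0436076.
P(I | observation) = 0.00724398 / 0.0436076 = 0.166117.

0.166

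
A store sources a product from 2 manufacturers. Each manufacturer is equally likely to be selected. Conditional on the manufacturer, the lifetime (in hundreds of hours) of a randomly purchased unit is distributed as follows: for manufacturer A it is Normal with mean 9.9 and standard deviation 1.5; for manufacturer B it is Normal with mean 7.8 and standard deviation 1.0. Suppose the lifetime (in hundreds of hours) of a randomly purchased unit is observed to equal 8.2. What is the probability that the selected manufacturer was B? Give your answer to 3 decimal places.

Likelihoods f(8.2 | ·): A: 0.139928; B: 0.36827.
Posterior ∝ prior × likelihood. Numerator for B: 0.5·0.36827 = 0.184135.
Normalizing constant: 0.5·0.139928 + 0.5·0.36827 = 0.254099.
P(B | observation) = 0.184135 / 0.254099 = 0.724658.

0.725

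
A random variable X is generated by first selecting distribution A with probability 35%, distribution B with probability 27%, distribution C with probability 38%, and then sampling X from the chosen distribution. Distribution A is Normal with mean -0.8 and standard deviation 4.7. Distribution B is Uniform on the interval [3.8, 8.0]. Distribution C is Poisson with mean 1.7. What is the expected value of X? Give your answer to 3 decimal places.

Component means — A: -0.8; B: 5.9; C: 1.7.
E[X] = 0.35·-0.8 + 0.27·5.9 + 0.38·1.7 = 1.959.

1.959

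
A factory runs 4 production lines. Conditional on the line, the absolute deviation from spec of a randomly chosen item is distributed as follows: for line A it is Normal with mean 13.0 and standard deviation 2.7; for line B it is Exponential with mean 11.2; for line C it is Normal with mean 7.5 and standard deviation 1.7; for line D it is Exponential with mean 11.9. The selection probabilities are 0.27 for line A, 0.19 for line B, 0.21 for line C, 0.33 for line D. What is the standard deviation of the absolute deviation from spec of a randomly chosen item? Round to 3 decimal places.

Per component, A: μ=13, E[X²]=176.29; B: μ=11.2, E[X²]=250.88; C: μ=7.5, E[X²]=59.14; D: μ=11.9, E[X²]=283.22.
E[X] = 0.27·13 + 0.19·11.2 + 0.21·7.5 + 0.33·11.9 = 11.14.
E[X²] = 0.27·176.29 + 0.19·250.88 + 0.21·59.14 + 0.33·283.22 = 201.148.
Var(X) = E[X²] − (E[X])² = 201.148 − 124.1 = 77.0479.
SD(X) = √77.0479 = 8.77769.

8.778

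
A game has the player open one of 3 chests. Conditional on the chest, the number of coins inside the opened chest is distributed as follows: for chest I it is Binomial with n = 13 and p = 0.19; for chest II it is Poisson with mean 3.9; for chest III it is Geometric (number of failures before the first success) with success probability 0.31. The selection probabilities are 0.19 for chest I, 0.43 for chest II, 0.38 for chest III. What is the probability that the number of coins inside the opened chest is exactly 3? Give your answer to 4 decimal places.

0.1701

Conditional on each chest, P(X = 3): I: 0.238494; II: 0.200122; III: 0.101838.
By total probability, P(X = 3) = 0.19·0.238494 + 0.43·0.200122 + 0.38·0.101838 = 0.170064.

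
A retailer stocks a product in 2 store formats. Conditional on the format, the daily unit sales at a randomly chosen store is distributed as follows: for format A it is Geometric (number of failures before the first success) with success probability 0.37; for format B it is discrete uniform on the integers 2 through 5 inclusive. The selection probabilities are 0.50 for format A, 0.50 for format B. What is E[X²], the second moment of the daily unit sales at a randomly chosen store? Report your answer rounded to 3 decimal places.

For each component E[X²] = Var + (mean)², giving A: 7.5011; B: 13.5.
Overall E[X²] = 0.5·7.5011 + 0.5·13.5 = 10.5005.

10.501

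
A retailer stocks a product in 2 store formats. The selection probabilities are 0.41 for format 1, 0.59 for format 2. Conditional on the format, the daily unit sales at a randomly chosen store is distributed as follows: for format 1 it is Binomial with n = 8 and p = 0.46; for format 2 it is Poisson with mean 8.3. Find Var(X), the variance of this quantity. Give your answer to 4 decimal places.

10.8750

Per component, 1: μ=3.68, E[X²]=15.5296; 2: μ=8.3, E[X²]=77.19.
E[X] = 0.41·3.68 + 0.59·8.3 = 6.4058.
E[X²] = 0.41·15.5296 + 0.59·77.19 = 51.9092.
Var(X) = E[X²] − (E[X])² = 51.9092 − 41.0343 = 10.875.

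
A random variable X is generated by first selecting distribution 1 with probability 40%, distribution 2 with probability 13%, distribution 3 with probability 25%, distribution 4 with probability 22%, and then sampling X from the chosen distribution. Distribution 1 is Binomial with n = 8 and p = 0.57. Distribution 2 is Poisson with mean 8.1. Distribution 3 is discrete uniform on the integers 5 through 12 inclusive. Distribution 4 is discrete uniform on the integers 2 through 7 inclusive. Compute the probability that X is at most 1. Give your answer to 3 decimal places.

0.006

Conditional on each component, P(X ≤ 1): 1: 0.0135637; 2: 0.00276221; 3: 0; 4: 0.
By total probability, P(X ≤ 1) = 0.4·0.0135637 + 0.13·0.00276221 + 0.25·0 + 0.22·0 = 0.00578459.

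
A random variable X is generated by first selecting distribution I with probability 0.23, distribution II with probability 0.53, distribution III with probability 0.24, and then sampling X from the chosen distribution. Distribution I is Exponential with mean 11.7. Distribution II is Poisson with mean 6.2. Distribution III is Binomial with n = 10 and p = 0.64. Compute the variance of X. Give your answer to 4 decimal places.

40.5668

Per component, I: μ=11.7, E[X²]=273.78; II: μ=6.2, E[X²]=44.64; III: μ=6.4, E[X²]=43.264.
E[X] = 0.23·11.7 + 0.53·6.2 + 0.24·6.4 = 7.513.
E[X²] = 0.23·273.78 + 0.53·44.64 + 0.24·43.264 = 97.012.
Var(X) = E[X²] − (E[X])² = 97.012 − 56.4452 = 40.5668.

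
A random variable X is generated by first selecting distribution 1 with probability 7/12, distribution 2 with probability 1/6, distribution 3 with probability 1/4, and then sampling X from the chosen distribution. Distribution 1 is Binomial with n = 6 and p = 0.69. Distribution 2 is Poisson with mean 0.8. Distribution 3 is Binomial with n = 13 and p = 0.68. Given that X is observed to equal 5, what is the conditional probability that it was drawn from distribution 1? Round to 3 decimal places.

0.969

Likelihoods P(X=5 | ·): 1: 0.29091; 2: 0.00122697; 3: 0.0205742.
Posterior ∝ prior × likelihood. Numerator for 1: 0.583333·0.29091 = 0.169697.
Normalizing constant: 0.583333·0.29091 + 0.166667·0.00122697 + 0.25·0.0205742 = 0.175045.
P(1 | observation) = 0.169697 / 0.175045 = 0.969448.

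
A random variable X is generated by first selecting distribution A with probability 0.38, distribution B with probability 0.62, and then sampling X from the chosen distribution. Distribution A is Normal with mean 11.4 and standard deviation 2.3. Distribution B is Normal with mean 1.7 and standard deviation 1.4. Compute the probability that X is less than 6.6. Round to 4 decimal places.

Conditional on each component, P(X < 6.6): A: 0.018446; B: 0.999767.
By total probability, P(X < 6.6) = 0.38·0.018446 + 0.62·0.999767 = 0.626865.

0.6269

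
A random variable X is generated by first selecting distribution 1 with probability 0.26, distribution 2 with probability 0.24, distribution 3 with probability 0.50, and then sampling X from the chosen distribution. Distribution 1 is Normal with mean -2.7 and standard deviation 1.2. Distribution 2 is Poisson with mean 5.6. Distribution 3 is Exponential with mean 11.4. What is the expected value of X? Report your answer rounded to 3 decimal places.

6.342

Component means — 1: -2.7; 2: 5.6; 3: 11.4.
E[X] = 0.26·-2.7 + 0.24·5.6 + 0.5·11.4 = 6.342.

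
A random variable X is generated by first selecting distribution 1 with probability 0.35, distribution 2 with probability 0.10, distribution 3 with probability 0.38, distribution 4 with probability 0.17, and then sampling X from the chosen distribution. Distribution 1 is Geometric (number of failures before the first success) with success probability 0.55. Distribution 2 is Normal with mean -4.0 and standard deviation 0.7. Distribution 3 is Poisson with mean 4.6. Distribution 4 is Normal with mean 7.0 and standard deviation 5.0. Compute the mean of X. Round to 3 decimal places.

2.824

Component means — 1: 0.818182; 2: -4; 3: 4.6; 4: 7.
E[X] = 0.35·0.818182 + 0.1·-4 + 0.38·4.6 + 0.17·7 = 2.82436.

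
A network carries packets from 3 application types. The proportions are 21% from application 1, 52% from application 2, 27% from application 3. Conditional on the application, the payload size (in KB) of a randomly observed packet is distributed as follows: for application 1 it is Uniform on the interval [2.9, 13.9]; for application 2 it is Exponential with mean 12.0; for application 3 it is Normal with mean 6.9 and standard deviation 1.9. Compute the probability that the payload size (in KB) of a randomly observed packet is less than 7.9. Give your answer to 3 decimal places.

0.535

Conditional on each application, P(X < 7.9): 1: 0.454545; 2: 0.482287; 3: 0.700666.
By total probability, P(X < 7.9) = 0.21·0.454545 + 0.52·0.482287 + 0.27·0.700666 = 0.535423.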